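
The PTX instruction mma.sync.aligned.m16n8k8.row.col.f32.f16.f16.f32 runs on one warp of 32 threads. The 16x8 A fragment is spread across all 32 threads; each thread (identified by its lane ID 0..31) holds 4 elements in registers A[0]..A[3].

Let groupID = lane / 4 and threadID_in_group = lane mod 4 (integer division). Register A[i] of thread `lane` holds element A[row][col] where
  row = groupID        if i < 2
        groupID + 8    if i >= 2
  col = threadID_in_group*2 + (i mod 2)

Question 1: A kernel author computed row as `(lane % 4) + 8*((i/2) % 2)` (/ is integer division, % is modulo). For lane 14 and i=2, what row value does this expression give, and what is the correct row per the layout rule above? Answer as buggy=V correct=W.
`(lane % 4) + 8*((i/2) % 2)`[14,2]→10
L=14→G=14>>2=3, T=14&3=2
[2]→row 3+8=11  col 2·2+0=4
row: 10 vs 11

buggy=10 correct=11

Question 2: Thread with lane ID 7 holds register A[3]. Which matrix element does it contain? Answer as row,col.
9,7

7: grp=1,tig=3
[3] (1+8,3*2+1) = (9,7)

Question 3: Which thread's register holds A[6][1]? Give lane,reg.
24,1

r=6⇒gr=6,Rb=0  c=1⇒th=0,odd=1
L=6*4+0=24  i=0*2+1=1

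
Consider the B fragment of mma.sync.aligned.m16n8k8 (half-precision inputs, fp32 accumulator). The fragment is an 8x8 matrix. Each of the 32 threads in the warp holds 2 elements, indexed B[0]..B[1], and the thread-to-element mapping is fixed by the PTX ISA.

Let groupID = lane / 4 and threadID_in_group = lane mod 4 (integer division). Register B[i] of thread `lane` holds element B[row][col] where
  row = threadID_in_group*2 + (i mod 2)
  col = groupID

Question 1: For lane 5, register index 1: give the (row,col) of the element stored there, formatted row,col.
lane 5→5/4=1, 5 mod 4=1
i=1  r:2·1+1→3  c:1

3,1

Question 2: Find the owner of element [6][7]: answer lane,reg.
31,0

c:7=>grp=7  r:6=>tig=3,lo=0
L=7*4+3=31  i=0=0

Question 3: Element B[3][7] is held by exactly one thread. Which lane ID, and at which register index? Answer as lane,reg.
29,1

c=7→G=7  r=3→T=1,p=1
L=7*4+1=29  i=1=1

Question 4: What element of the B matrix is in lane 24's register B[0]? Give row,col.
lane 24⇒24/4=6, 24 mod 4=0
i=0  r:2·0+0⇒0  c:6

0,6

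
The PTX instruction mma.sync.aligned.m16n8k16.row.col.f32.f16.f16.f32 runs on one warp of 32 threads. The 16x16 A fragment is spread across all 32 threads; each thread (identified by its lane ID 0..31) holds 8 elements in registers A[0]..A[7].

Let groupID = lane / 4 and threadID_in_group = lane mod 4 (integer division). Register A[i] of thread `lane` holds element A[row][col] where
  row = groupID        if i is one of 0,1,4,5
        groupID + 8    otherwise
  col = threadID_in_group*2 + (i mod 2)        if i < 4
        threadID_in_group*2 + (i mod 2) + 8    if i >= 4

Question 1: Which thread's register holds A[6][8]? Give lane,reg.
r=6→G=6,rhi=0  c=8→chi=1,T=0,p=0
L=6*4+0=24  i=1*4+0*2+0=4

24,4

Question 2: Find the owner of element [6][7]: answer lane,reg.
r=6→G=6,rhi=0  c=7→chi=0,T=3,p=1
L=6*4+3=27  i=0*4+0*2+1=1

27,1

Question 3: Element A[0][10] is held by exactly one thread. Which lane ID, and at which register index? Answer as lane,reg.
r:0=>grp=0,rB=0  c:10=>cB=1,tig=1,lo=0
L=0*4+1=1  i=1*4+0*2+0=4

1,4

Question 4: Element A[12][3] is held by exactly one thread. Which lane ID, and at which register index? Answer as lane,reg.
17,3

r: 12->gid=4,r8=1  c: 3->c8=0,tid=1,i&1=1
L=4*4+1=17  i=0*4+1*2+1=3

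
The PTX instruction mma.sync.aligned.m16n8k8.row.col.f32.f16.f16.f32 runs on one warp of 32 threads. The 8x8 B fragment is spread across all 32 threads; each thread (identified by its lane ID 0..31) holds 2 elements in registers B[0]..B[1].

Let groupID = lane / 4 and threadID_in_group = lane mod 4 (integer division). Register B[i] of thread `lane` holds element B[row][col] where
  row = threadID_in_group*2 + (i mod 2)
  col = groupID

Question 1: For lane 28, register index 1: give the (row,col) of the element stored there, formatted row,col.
28: gid=7,tid=0
[1] (0*2+1,7) = (1,7)

1,7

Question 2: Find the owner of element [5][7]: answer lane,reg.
c=7→G=7  r=5→T=2,p=1
L=7*4+2=30  i=1=1

30,1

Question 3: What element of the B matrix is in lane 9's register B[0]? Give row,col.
lane 9: grp=2 (9/4), tig=1 (9%4)
i=0: r=1*2+0=2, c=grp=2

2,2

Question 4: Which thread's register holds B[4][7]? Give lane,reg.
c=7⇒gr=7  r=4⇒th=2,odd=0
L=7*4+2=30  i=0=0

30,0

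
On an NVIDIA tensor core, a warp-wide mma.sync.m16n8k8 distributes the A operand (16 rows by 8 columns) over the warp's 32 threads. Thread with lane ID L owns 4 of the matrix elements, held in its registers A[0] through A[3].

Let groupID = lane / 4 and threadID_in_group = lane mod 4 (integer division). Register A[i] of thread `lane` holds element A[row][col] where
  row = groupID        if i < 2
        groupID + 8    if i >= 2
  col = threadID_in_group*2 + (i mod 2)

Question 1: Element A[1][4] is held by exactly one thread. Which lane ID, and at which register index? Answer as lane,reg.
r: 1->gid=1,r8=0  c: 4->tid=2,i&1=0
L=1*4+2=6  i=0*2+0=0

6,0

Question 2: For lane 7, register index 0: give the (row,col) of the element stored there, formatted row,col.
lane 7->7/4=1, 7 mod 4=3
i=0  r:1+0->1  c:2·3+0->6

1,6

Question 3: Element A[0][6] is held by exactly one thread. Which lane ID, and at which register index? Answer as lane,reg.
3,0

r=0⇒gr=0,Rb=0  c=6⇒th=3,odd=0
L=0*4+3=3  i=0*2+0=0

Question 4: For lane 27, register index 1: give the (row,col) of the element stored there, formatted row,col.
L=27->gid=27>>2=6, tid=27&3=3
[1]->row 6+0=6  col 3·2+1=7

6,7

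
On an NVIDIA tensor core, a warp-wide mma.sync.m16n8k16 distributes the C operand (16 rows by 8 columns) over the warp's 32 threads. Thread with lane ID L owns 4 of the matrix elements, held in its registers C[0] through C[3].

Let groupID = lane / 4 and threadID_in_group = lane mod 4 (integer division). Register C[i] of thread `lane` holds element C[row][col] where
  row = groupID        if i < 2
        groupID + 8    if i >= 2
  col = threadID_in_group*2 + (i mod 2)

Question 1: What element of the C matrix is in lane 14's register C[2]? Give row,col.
lane 14: gr=3 (14/4), th=2 (14%4)
i=2: r=3+8=11, c=2*2+0=4

11,4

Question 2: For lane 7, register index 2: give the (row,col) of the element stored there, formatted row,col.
L=7⇒gr=7>>2=1, th=7&3=3
[2]⇒row 1+8=9  col 3·2+0=6

9,6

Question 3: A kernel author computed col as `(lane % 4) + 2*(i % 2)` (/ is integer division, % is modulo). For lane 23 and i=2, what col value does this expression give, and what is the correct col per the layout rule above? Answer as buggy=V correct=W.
buggy=3 correct=6

`(lane % 4) + 2*(i % 2)`[23,2]→3
23: G=5,T=3
[2] (5+8,3*2+0) = (13,6)
col: 3 vs 6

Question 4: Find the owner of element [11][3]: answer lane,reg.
r:11=>grp=3,rB=1  c:3=>tig=1,lo=1
L=3*4+1=13  i=1*2+1=3

13,3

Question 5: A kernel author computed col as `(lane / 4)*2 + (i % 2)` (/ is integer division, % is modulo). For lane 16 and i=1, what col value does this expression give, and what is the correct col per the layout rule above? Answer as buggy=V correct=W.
`(lane / 4)*2 + (i % 2)`[16,1]=>9
L=16=>grp=16>>2=4, tig=16&3=0
[1]=>row 4+0=4  col 0·2+1=1
col: 9 vs 1

buggy=9 correct=1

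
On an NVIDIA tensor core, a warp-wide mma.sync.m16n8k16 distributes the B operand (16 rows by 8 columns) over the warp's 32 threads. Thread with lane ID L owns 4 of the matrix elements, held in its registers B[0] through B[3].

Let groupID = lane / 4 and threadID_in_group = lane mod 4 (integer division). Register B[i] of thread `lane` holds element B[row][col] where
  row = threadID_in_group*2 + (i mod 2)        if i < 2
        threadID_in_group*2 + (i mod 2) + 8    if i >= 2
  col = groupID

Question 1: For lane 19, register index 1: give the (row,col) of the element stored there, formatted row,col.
7,4

19: gr=4,th=3
[1] (3*2+1+0,4) = (7,4)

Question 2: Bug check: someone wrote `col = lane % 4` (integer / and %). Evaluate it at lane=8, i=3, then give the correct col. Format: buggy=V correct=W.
`lane % 4`[8,3]→0
lane 8: G=2 (8/4), T=0 (8%4)
i=3: r=0*2+1+8=9, c=G=2
col: 0 vs 2

buggy=0 correct=2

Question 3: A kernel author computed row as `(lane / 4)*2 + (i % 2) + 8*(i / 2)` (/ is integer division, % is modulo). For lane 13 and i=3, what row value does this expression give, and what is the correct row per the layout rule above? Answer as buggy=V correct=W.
buggy=15 correct=11

`(lane / 4)*2 + (i % 2) + 8*(i / 2)`[13,3]→15
lane 13: G=3 (13/4), T=1 (13%4)
i=3: r=1*2+1+8=11, c=G=3
row: 15 vs 11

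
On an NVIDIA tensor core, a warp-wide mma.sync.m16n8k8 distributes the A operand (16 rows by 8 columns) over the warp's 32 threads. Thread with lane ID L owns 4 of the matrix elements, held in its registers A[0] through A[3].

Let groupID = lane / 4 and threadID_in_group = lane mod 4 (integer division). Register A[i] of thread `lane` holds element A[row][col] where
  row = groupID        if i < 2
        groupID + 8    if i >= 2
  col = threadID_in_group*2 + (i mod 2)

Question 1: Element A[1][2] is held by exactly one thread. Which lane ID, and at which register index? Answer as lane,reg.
5,0

r=1⇒gr=1,Rb=0  c=2⇒th=1,odd=0
L=1*4+1=5  i=0*2+0=0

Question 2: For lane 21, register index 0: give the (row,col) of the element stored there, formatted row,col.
21: g=5,t=1
[0] (5+0,1*2+0) = (5,2)

5,2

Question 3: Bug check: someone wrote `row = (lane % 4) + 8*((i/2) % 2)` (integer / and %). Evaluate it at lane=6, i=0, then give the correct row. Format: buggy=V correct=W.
`(lane % 4) + 8*((i/2) % 2)`[6,0]→2
6: G=1,T=2
[0] (1+0,2*2+0) = (1,4)
row: 2 vs 1

buggy=2 correct=1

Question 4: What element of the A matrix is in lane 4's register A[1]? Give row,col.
lane 4⇒4/4=1, 4 mod 4=0
i=1  r:1+0⇒1  c:2·0+1⇒1

1,1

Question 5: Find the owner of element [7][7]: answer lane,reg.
r=7⇒gr=7,Rb=0  c=7⇒th=3,odd=1
L=7*4+3=31  i=0*2+1=1

31,1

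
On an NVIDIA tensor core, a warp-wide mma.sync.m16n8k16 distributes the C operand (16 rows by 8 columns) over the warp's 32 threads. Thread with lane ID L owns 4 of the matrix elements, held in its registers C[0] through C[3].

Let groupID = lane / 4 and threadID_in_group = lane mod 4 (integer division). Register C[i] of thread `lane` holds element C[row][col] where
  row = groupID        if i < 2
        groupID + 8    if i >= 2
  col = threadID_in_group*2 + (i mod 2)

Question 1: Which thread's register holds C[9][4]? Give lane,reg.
6,2

r=9⇒gr=1,Rb=1  c=4⇒th=2,odd=0
L=1*4+2=6  i=1*2+0=2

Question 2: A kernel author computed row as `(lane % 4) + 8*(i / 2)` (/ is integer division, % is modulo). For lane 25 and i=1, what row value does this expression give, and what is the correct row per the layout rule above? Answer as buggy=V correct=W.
buggy=1 correct=6

`(lane % 4) + 8*(i / 2)`[25,1]->1
lane 25->25/4=6, 25 mod 4=1
i=1  r:6+0->6  c:2·1+1->3
row: 1 vs 6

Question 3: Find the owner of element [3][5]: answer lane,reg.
14,1

r: 3->gid=3,r8=0  c: 5->tid=2,i&1=1
L=3*4+2=14  i=0*2+1=1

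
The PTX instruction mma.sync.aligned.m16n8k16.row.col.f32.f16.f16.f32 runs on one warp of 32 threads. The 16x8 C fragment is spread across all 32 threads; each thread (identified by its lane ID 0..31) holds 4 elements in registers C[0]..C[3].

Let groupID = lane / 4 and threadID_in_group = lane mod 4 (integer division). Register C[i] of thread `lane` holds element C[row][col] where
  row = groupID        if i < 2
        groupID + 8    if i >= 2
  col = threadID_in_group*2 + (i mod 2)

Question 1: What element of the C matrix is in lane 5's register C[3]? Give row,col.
9,3

lane 5: gid=1 (5/4), tid=1 (5%4)
i=3: r=1+8=9, c=1*2+1=3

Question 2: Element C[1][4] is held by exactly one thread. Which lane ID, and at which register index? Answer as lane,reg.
r:1=>grp=1,rB=0  c:4=>tig=2,lo=0
L=1*4+2=6  i=0*2+0=0

6,0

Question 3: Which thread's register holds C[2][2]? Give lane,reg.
r=2->g=2,rb=0  c=2->t=1,b0=0
L=2*4+1=9  i=0*2+0=0

9,0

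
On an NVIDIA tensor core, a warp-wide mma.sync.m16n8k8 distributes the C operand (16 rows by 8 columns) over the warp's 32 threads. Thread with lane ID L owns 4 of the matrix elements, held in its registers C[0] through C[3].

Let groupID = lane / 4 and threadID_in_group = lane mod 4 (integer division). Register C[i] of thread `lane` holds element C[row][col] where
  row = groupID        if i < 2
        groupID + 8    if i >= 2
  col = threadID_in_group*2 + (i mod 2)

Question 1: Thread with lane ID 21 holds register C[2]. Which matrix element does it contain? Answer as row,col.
13,2

lane 21⇒21/4=5, 21 mod 4=1
i=2  r:5+8⇒13  c:2·1+0⇒2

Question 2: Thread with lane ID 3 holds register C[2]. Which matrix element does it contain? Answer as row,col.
lane 3=>3/4=0, 3 mod 4=3
i=2  r:0+8=>8  c:2·3+0=>6

8,6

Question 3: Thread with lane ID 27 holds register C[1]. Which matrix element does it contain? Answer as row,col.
lane 27->27/4=6, 27 mod 4=3
i=1  r:6+0->6  c:2·3+1->7

6,7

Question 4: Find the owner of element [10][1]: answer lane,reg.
8,3

r: 10->gid=2,r8=1  c: 1->tid=0,i&1=1
L=2*4+0=8  i=1*2+1=3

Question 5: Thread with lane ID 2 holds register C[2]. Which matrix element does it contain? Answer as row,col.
lane 2->2/4=0, 2 mod 4=2
i=2  r:0+8->8  c:2·2+0->4

8,4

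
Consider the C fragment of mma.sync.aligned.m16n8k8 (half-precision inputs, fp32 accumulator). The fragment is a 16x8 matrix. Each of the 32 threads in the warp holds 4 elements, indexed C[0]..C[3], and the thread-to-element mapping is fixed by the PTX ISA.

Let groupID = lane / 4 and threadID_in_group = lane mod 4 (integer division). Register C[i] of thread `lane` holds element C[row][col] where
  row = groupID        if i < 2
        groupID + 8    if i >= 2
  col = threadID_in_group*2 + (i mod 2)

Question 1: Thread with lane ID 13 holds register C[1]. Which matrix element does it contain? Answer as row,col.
13: G=3,T=1
[1] (3+0,1*2+1) = (3,3)

3,3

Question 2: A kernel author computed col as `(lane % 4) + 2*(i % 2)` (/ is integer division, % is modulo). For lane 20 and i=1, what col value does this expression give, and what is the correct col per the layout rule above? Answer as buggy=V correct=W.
buggy=2 correct=1

`(lane % 4) + 2*(i % 2)`[20,1]=>2
lane 20: grp=5 (20/4), tig=0 (20%4)
i=1: r=5+0=5, c=0*2+1=1
col: 2 vs 1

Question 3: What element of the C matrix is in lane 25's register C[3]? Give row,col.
25: gr=6,th=1
[3] (6+8,1*2+1) = (14,3)

14,3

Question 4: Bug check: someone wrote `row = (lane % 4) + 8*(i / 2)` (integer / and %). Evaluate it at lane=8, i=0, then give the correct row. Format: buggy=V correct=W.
`(lane % 4) + 8*(i / 2)`[8,0]->0
lane 8->8/4=2, 8 mod 4=0
i=0  r:2+0->2  c:2·0+0->0
row: 0 vs 2

buggy=0 correct=2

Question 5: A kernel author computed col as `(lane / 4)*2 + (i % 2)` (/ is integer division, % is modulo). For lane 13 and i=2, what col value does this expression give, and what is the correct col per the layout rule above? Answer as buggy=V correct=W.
buggy=6 correct=2

`(lane / 4)*2 + (i % 2)`[13,2]->6
13: g=3,t=1
[2] (3+8,1*2+0) = (11,2)
col: 6 vs 2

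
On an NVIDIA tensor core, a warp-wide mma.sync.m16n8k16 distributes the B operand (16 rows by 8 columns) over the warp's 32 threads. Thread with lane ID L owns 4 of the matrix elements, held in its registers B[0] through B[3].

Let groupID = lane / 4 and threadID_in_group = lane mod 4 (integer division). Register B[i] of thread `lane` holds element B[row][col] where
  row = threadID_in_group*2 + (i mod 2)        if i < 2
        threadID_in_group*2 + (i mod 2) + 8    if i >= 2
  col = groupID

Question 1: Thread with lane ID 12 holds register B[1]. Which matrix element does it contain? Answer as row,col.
lane 12: gr=3 (12/4), th=0 (12%4)
i=1: r=0*2+1+0=1, c=gr=3

1,3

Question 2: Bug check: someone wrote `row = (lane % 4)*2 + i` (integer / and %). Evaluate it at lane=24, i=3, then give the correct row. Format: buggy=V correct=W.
buggy=3 correct=9

`(lane % 4)*2 + i`[24,3]→3
lane 24: G=6 (24/4), T=0 (24%4)
i=3: r=0*2+1+8=9, c=G=6
row: 3 vs 9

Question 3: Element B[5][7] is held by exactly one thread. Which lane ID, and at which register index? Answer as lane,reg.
30,1

c=7->g=7  r=5->rb=0,t=2,b0=1
L=7*4+2=30  i=0*2+1=1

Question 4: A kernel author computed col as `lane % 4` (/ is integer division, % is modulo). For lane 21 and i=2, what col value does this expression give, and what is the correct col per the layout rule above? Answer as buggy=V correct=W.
`lane % 4`[21,2]→1
lane 21→21/4=5, 21 mod 4=1
i=2  r:2·1+0+8→10  c:5
col: 1 vs 5

buggy=1 correct=5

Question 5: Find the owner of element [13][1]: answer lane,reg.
6,3

c=1->g=1  r=13->rb=1,t=2,b0=1
L=1*4+2=6  i=1*2+1=3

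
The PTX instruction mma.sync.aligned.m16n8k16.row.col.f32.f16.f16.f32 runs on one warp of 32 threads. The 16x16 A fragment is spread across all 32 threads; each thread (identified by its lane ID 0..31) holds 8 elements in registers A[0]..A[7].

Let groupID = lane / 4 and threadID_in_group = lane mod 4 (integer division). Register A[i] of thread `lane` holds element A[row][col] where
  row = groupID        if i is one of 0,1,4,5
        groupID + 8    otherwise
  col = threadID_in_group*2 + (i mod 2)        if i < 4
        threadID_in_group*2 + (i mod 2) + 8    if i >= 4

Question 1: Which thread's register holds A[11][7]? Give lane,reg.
15,3

r=11⇒gr=3,Rb=1  c=7⇒Cb=0,th=3,odd=1
L=3*4+3=15  i=0*4+1*2+1=3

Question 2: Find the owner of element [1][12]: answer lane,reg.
r=1⇒gr=1,Rb=0  c=12⇒Cb=1,th=2,odd=0
L=1*4+2=6  i=1*4+0*2+0=4

6,4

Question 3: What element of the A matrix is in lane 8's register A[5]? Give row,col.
lane 8⇒8/4=2, 8 mod 4=0
i=5  r:2+0⇒2  c:2·0+1+8⇒9

2,9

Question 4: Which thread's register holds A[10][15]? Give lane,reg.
r=10->g=2,rb=1  c=15->cb=1,t=3,b0=1
L=2*4+3=11  i=1*4+1*2+1=7

11,7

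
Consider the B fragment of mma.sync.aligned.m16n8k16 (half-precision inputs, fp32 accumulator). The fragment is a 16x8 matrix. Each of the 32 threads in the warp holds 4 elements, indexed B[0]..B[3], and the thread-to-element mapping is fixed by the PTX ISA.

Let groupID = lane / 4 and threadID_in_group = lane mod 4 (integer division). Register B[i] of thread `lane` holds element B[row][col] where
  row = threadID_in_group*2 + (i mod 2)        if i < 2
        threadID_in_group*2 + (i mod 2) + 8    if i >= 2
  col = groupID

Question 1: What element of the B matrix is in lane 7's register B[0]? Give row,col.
6,1

7: G=1,T=3
[0] (3*2+0+0,1) = (6,1)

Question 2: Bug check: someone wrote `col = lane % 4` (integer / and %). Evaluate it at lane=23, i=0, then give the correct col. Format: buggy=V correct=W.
buggy=3 correct=5

`lane % 4`[23,0]→3
lane 23: G=5 (23/4), T=3 (23%4)
i=0: r=3*2+0+0=6, c=G=5
col: 3 vs 5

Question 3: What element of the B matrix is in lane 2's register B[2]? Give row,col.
12,0

2: g=0,t=2
[2] (2*2+0+8,0) = (12,0)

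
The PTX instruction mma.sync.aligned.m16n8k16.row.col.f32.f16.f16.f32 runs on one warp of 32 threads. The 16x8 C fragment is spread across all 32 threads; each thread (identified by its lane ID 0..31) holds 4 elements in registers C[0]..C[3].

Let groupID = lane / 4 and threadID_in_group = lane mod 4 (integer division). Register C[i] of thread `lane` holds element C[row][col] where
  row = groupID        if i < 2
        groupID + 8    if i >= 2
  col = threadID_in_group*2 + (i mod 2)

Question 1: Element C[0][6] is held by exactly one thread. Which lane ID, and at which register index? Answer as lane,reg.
3,0

r=0⇒gr=0,Rb=0  c=6⇒th=3,odd=0
L=0*4+3=3  i=0*2+0=0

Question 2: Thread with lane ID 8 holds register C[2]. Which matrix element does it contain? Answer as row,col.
10,0

L=8⇒gr=8>>2=2, th=8&3=0
[2]⇒row 2+8=10  col 0·2+0=0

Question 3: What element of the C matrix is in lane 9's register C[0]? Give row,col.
lane 9->9/4=2, 9 mod 4=1
i=0  r:2+0->2  c:2·1+0->2

2,2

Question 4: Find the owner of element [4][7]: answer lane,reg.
19,1

r: 4->gid=4,r8=0  c: 7->tid=3,i&1=1
L=4*4+3=19  i=0*2+1=1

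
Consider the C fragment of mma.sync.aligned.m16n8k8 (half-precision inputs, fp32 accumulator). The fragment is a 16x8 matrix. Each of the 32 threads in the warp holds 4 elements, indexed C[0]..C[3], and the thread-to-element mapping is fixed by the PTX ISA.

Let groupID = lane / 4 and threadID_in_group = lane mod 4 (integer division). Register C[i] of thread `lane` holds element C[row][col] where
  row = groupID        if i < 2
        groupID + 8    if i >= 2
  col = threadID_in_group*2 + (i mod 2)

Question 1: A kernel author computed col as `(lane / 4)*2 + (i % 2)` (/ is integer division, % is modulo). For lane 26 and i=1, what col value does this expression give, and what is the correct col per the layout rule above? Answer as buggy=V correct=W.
buggy=13 correct=5

`(lane / 4)*2 + (i % 2)`[26,1]=>13
lane 26=>26/4=6, 26 mod 4=2
i=1  r:6+0=>6  c:2·2+1=>5
col: 13 vs 5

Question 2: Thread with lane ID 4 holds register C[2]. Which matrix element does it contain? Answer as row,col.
4: grp=1,tig=0
[2] (1+8,0*2+0) = (9,0)

9,0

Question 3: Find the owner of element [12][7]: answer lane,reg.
r=12→G=4,rhi=1  c=7→T=3,p=1
L=4*4+3=19  i=1*2+1=3

19,3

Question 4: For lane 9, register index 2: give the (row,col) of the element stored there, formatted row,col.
lane 9->9/4=2, 9 mod 4=1
i=2  r:2+8->10  c:2·1+0->2

10,2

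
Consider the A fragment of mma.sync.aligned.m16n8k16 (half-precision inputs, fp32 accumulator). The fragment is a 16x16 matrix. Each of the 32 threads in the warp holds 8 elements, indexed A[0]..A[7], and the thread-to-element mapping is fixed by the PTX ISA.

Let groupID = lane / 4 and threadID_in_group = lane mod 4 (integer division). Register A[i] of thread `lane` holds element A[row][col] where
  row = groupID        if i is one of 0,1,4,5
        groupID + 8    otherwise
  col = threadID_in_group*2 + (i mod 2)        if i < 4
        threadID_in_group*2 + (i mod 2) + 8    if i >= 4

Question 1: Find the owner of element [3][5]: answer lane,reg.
r=3⇒gr=3,Rb=0  c=5⇒Cb=0,th=2,odd=1
L=3*4+2=14  i=0*4+0*2+1=1

14,1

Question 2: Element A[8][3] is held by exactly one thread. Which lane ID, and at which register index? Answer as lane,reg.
r: 8->gid=0,r8=1  c: 3->c8=0,tid=1,i&1=1
L=0*4+1=1  i=0*4+1*2+1=3

1,3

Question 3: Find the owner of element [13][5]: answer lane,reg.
22,3

r=13⇒gr=5,Rb=1  c=5⇒Cb=0,th=2,odd=1
L=5*4+2=22  i=0*4+1*2+1=3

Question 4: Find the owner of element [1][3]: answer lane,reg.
r=1→G=1,rhi=0  c=3→chi=0,T=1,p=1
L=1*4+1=5  i=0*4+0*2+1=1

5,1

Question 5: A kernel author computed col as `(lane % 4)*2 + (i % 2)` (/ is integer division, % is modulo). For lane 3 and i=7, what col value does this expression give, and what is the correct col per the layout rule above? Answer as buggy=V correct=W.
`(lane % 4)*2 + (i % 2)`[3,7]→7
lane 3→3/4=0, 3 mod 4=3
i=7  r:0+8→8  c:2·3+1+8→15
col: 7 vs 15

buggy=7 correct=15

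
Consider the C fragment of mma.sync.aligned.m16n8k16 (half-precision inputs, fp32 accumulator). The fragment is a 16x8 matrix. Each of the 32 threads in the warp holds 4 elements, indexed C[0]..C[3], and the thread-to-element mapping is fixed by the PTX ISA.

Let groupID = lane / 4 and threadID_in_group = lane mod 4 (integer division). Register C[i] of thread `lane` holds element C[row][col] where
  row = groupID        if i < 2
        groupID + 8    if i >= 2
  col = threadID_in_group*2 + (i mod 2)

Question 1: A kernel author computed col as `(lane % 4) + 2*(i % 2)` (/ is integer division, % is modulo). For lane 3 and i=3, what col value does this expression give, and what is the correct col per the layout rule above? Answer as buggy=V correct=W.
`(lane % 4) + 2*(i % 2)`[3,3]⇒5
3: gr=0,th=3
[3] (0+8,3*2+1) = (8,7)
col: 5 vs 7

buggy=5 correct=7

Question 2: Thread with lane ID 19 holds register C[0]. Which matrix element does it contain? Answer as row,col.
19: gr=4,th=3
[0] (4+0,3*2+0) = (4,6)

4,6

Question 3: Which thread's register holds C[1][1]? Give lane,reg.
4,1

r: 1->gid=1,r8=0  c: 1->tid=0,i&1=1
L=1*4+0=4  i=0*2+1=1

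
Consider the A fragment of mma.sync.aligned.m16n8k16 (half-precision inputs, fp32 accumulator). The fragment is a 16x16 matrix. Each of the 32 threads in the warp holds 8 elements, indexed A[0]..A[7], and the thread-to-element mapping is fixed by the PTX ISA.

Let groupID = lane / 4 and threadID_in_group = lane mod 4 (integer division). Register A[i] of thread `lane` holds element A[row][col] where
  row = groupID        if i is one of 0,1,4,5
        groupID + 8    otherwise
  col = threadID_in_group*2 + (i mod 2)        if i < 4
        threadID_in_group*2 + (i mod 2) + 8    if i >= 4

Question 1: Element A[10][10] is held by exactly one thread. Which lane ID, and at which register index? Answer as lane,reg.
9,6

r=10⇒gr=2,Rb=1  c=10⇒Cb=1,th=1,odd=0
L=2*4+1=9  i=1*4+1*2+0=6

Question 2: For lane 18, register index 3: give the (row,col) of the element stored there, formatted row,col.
lane 18=>18/4=4, 18 mod 4=2
i=3  r:4+8=>12  c:2·2+1+0=>5

12,5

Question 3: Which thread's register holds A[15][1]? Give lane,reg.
28,3

r=15→G=7,rhi=1  c=1→chi=0,T=0,p=1
L=7*4+0=28  i=0*4+1*2+1=3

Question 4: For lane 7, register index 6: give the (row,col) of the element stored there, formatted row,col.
7: gid=1,tid=3
[6] (1+8,3*2+0+8) = (9,14)

9,14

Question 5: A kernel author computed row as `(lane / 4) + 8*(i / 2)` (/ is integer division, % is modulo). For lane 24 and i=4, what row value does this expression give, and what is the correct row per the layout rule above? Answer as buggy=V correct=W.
buggy=22 correct=6

`(lane / 4) + 8*(i / 2)`[24,4]->22
lane 24: gid=6 (24/4), tid=0 (24%4)
i=4: r=6+0=6, c=0*2+0+8=8
row: 22 vs 6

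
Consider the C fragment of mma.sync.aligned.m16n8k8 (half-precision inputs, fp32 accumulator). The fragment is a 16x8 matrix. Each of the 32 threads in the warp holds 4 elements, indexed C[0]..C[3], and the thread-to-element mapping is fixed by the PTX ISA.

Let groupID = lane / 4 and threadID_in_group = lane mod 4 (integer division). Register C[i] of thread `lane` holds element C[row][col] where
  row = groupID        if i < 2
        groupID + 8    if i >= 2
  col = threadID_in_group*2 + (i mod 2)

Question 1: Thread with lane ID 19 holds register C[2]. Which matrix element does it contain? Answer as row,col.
L=19->gid=19>>2=4, tid=19&3=3
[2]->row 4+8=12  col 3·2+0=6

12,6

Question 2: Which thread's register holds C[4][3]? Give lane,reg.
r:4=>grp=4,rB=0  c:3=>tig=1,lo=1
L=4*4+1=17  i=0*2+1=1

17,1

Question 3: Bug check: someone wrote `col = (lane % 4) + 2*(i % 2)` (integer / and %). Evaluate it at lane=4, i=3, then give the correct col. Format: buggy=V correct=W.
`(lane % 4) + 2*(i % 2)`[4,3]⇒2
L=4⇒gr=4>>2=1, th=4&3=0
[3]⇒row 1+8=9  col 0·2+1=1
col: 2 vs 1

buggy=2 correct=1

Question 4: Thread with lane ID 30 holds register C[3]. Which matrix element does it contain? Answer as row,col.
30: g=7,t=2
[3] (7+8,2*2+1) = (15,5)

15,5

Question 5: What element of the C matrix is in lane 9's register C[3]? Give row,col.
10,3

L=9=>grp=9>>2=2, tig=9&3=1
[3]=>row 2+8=10  col 1·2+1=3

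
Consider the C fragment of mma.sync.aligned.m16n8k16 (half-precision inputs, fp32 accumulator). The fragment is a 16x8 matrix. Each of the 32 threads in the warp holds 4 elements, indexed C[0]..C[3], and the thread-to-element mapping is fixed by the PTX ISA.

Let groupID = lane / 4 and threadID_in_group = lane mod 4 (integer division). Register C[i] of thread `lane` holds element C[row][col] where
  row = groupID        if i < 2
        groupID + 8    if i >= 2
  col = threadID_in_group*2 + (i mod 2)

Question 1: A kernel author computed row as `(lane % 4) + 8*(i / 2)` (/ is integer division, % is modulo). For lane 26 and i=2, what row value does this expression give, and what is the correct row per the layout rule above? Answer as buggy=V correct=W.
`(lane % 4) + 8*(i / 2)`[26,2]->10
lane 26->26/4=6, 26 mod 4=2
i=2  r:6+8->14  c:2·2+0->4
row: 10 vs 14

buggy=10 correct=14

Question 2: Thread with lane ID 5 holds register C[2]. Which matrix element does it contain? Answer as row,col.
9,2

5: G=1,T=1
[2] (1+8,1*2+0) = (9,2)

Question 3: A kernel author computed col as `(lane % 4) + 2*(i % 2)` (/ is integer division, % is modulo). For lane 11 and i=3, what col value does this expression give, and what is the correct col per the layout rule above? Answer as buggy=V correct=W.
`(lane % 4) + 2*(i % 2)`[11,3]=>5
lane 11=>11/4=2, 11 mod 4=3
i=3  r:2+8=>10  c:2·3+1=>7
col: 5 vs 7

buggy=5 correct=7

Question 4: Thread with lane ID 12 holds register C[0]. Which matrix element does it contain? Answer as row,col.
3,0

lane 12: g=3 (12/4), t=0 (12%4)
i=0: r=3+0=3, c=0*2+0=0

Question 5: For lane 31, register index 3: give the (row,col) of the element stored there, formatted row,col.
15,7

L=31⇒gr=31>>2=7, th=31&3=3
[3]⇒row 7+8=15  col 3·2+1=7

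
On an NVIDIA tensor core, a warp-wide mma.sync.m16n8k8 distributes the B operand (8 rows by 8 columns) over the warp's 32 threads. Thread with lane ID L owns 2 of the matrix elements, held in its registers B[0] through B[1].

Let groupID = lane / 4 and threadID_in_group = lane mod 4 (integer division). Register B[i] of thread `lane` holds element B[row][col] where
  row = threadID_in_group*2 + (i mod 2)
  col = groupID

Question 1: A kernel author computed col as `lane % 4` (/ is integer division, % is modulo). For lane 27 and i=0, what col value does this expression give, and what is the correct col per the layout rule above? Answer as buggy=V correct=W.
`lane % 4`[27,0]=>3
lane 27=>27/4=6, 27 mod 4=3
i=0  r:2·3+0=>6  c:6
col: 3 vs 6

buggy=3 correct=6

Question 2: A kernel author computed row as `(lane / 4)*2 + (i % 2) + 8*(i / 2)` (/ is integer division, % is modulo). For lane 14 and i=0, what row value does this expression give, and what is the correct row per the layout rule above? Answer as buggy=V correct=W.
buggy=6 correct=4

`(lane / 4)*2 + (i % 2) + 8*(i / 2)`[14,0]→6
14: G=3,T=2
[0] (2*2+0,3) = (4,3)
row: 6 vs 4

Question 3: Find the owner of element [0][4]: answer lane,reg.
c=4→G=4  r=0→T=0,p=0
L=4*4+0=16  i=0=0

16,0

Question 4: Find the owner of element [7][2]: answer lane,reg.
11,1

c=2⇒gr=2  r=7⇒th=3,odd=1
L=2*4+3=11  i=1=1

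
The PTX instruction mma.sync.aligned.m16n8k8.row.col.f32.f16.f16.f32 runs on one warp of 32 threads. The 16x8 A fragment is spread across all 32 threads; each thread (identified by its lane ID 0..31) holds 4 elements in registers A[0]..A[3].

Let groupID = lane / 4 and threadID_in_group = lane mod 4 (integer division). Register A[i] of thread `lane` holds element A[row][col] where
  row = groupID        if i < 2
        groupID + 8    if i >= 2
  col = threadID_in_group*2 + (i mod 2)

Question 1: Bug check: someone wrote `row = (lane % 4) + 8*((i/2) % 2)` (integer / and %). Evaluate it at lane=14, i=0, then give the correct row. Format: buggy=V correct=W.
`(lane % 4) + 8*((i/2) % 2)`[14,0]->2
L=14->g=14>>2=3, t=14&3=2
[0]->row 3+0=3  col 2·2+0=4
row: 2 vs 3

buggy=2 correct=3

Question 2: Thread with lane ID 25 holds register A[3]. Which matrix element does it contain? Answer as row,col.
14,3

lane 25=>25/4=6, 25 mod 4=1
i=3  r:6+8=>14  c:2·1+1=>3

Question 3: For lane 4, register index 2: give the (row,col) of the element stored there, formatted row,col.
9,0

lane 4=>4/4=1, 4 mod 4=0
i=2  r:1+8=>9  c:2·0+0=>0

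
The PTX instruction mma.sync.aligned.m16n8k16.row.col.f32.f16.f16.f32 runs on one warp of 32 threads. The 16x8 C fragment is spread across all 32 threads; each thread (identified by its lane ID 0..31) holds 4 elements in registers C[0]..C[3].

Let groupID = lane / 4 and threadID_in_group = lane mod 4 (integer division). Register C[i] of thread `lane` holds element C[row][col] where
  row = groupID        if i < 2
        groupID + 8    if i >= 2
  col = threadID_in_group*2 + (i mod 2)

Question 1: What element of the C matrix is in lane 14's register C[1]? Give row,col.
3,5

lane 14: g=3 (14/4), t=2 (14%4)
i=1: r=3+0=3, c=2*2+1=5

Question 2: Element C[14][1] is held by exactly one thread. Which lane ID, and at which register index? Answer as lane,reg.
24,3

r=14⇒gr=6,Rb=1  c=1⇒th=0,odd=1
L=6*4+0=24  i=1*2+1=3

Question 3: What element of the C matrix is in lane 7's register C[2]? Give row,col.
9,6

7: g=1,t=3
[2] (1+8,3*2+0) = (9,6)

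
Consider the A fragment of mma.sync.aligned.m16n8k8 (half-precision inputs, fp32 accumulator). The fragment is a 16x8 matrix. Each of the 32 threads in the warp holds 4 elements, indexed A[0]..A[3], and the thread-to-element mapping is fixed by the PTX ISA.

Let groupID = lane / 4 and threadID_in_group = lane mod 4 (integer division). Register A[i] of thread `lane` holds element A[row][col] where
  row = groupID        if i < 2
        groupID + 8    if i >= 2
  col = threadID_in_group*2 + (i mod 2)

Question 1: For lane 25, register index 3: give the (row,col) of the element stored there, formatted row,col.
14,3

25: G=6,T=1
[3] (6+8,1*2+1) = (14,3)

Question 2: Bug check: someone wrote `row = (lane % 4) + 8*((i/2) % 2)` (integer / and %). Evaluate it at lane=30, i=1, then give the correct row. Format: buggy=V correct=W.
`(lane % 4) + 8*((i/2) % 2)`[30,1]→2
L=30→G=30>>2=7, T=30&3=2
[1]→row 7+0=7  col 2·2+1=5
row: 2 vs 7

buggy=2 correct=7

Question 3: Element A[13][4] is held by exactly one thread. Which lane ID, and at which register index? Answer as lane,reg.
22,2

r=13⇒gr=5,Rb=1  c=4⇒th=2,odd=0
L=5*4+2=22  i=1*2+0=2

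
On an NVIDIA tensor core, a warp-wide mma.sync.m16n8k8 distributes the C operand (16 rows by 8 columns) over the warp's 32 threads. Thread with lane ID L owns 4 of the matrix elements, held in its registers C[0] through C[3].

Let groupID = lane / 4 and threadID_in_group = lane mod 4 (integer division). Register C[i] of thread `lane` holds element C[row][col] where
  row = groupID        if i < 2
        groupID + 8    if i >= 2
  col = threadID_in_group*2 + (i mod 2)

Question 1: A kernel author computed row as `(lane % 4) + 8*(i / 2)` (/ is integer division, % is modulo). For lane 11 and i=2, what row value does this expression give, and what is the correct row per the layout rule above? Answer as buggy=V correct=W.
buggy=11 correct=10

`(lane % 4) + 8*(i / 2)`[11,2]->11
11: gid=2,tid=3
[2] (2+8,3*2+0) = (10,6)
row: 11 vs 10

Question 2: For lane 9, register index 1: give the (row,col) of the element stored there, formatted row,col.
9: gid=2,tid=1
[1] (2+0,1*2+1) = (2,3)

2,3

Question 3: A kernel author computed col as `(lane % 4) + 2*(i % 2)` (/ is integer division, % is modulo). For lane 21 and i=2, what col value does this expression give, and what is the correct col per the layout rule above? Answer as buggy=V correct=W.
`(lane % 4) + 2*(i % 2)`[21,2]->1
lane 21->21/4=5, 21 mod 4=1
i=2  r:5+8->13  c:2·1+0->2
col: 1 vs 2

buggy=1 correct=2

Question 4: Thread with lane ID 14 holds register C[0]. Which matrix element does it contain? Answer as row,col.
3,4

14: g=3,t=2
[0] (3+0,2*2+0) = (3,4)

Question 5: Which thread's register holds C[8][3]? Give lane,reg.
r=8→G=0,rhi=1  c=3→T=1,p=1
L=0*4+1=1  i=1*2+1=3

1,3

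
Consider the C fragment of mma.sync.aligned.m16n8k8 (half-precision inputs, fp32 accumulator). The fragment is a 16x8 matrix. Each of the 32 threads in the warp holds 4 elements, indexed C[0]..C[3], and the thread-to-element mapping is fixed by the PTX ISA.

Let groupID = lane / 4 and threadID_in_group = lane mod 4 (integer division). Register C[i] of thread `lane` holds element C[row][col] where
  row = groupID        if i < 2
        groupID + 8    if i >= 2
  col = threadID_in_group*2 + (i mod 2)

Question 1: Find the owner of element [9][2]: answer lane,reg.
5,2

r: 9->gid=1,r8=1  c: 2->tid=1,i&1=0
L=1*4+1=5  i=1*2+0=2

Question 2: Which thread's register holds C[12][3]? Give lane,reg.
r=12⇒gr=4,Rb=1  c=3⇒th=1,odd=1
L=4*4+1=17  i=1*2+1=3

17,3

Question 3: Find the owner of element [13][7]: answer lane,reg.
r=13→G=5,rhi=1  c=7→T=3,p=1
L=5*4+3=23  i=1*2+1=3

23,3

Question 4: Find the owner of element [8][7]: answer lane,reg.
r:8=>grp=0,rB=1  c:7=>tig=3,lo=1
L=0*4+3=3  i=1*2+1=3

3,3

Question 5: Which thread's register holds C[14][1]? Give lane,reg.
r:14=>grp=6,rB=1  c:1=>tig=0,lo=1
L=6*4+0=24  i=1*2+1=3

24,3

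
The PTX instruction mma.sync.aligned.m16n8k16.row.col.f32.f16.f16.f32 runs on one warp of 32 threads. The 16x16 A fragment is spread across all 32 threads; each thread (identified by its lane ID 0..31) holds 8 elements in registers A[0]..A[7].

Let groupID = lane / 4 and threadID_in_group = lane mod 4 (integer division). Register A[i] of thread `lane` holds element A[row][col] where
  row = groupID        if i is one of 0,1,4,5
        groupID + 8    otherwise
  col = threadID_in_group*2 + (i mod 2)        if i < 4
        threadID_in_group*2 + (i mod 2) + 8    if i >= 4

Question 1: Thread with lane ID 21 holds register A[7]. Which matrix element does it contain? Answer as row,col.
13,11

L=21=>grp=21>>2=5, tig=21&3=1
[7]=>row 5+8=13  col 1·2+1+8=11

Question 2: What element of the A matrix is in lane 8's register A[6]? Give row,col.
10,8

lane 8: g=2 (8/4), t=0 (8%4)
i=6: r=2+8=10, c=0*2+0+8=8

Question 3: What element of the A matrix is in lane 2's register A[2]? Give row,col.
2: gid=0,tid=2
[2] (0+8,2*2+0+0) = (8,4)

8,4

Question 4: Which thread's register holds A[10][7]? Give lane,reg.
11,3

r=10⇒gr=2,Rb=1  c=7⇒Cb=0,th=3,odd=1
L=2*4+3=11  i=0*4+1*2+1=3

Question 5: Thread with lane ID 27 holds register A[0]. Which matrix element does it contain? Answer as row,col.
6,6

27: g=6,t=3
[0] (6+0,3*2+0+0) = (6,6)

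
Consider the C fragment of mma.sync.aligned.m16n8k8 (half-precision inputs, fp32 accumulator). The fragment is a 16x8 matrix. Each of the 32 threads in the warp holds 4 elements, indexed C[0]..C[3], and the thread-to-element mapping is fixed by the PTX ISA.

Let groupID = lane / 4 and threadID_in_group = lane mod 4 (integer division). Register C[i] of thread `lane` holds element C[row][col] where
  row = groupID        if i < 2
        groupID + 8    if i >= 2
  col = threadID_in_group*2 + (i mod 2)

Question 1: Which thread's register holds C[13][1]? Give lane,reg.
20,3

r=13->g=5,rb=1  c=1->t=0,b0=1
L=5*4+0=20  i=1*2+1=3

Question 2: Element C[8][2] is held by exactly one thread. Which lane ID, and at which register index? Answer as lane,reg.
r:8=>grp=0,rB=1  c:2=>tig=1,lo=0
L=0*4+1=1  i=1*2+0=2

1,2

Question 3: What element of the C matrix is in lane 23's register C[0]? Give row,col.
5,6

lane 23=>23/4=5, 23 mod 4=3
i=0  r:5+0=>5  c:2·3+0=>6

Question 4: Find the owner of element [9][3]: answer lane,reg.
5,3

r=9→G=1,rhi=1  c=3→T=1,p=1
L=1*4+1=5  i=1*2+1=3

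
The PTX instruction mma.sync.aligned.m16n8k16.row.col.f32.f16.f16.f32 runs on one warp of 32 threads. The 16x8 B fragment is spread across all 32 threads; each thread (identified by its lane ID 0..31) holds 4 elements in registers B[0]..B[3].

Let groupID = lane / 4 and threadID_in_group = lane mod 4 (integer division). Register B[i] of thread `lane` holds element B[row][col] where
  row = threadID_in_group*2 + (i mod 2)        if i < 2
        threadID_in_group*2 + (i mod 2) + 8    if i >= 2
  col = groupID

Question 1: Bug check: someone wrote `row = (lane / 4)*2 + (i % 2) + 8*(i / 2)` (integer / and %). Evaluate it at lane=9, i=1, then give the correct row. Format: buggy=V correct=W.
`(lane / 4)*2 + (i % 2) + 8*(i / 2)`[9,1]=>5
lane 9=>9/4=2, 9 mod 4=1
i=1  r:2·1+1+0=>3  c:2
row: 5 vs 3

buggy=5 correct=3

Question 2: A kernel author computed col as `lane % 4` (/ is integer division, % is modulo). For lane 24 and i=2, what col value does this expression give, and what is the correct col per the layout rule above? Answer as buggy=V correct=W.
`lane % 4`[24,2]=>0
lane 24: grp=6 (24/4), tig=0 (24%4)
i=2: r=0*2+0+8=8, c=grp=6
col: 0 vs 6

buggy=0 correct=6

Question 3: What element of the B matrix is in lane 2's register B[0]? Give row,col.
4,0

L=2=>grp=2>>2=0, tig=2&3=2
[0]=>row 2·2+0+0=4  col grp=0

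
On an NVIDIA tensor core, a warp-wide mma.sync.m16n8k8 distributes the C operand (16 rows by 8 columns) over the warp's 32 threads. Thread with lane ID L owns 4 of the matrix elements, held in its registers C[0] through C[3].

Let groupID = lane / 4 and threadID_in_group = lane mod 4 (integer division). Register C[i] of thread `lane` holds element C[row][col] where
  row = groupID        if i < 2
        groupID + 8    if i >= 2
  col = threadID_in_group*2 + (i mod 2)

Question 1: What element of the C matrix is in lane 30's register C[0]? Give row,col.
7,4

lane 30=>30/4=7, 30 mod 4=2
i=0  r:7+0=>7  c:2·2+0=>4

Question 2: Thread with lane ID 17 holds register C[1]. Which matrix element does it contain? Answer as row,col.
lane 17: gid=4 (17/4), tid=1 (17%4)
i=1: r=4+0=4, c=1*2+1=3

4,3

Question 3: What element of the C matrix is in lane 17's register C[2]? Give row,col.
12,2

17: gr=4,th=1
[2] (4+8,1*2+0) = (12,2)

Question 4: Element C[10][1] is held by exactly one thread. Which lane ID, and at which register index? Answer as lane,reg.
8,3

r=10⇒gr=2,Rb=1  c=1⇒th=0,odd=1
L=2*4+0=8  i=1*2+1=3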